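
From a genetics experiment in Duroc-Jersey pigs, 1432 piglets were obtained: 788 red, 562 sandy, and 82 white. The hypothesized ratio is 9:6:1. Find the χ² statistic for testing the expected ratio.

Total ratio parts = 16. Expected numbers out of 1432:
  red: 1432 × 9/16 = 805.5
  sandy: 1432 × 6/16 = 537
  white: 1432 × 1/16 = 89.5
χ² = Σ (O − E)² / E
  red: (788 − 805.5)² / 805.5 = 0.3802
  sandy: (562 − 537)² / 537 = 1.1639
  white: (82 − 89.5)² / 89.5 = 0.6285
χ² = 0.3802 + 1.1639 + 0.6285 = 2.1726 ≈ 2.173

2.173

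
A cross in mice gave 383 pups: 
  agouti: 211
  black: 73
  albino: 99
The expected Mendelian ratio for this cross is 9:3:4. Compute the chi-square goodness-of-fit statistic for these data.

0.221

Under the 9:3:4 hypothesis (Σ ratio = 16, N = 383):
  agouti: 383 × 9/16 = 215.4375
  black: 383 × 3/16 = 71.8125
  albino: 383 × 4/16 = 95.75
χ² = Σ (O − E)² / E
  agouti: (211 − 215.4375)² / 215.4375 = 0.0914
  black: (73 − 71.8125)² / 71.8125 = 0.0196
  albino: (99 − 95.75)² / 95.75 = 0.1103
χ² = 0.0914 + 0.0196 + 0.1103 = 0.2213 ≈ 0.221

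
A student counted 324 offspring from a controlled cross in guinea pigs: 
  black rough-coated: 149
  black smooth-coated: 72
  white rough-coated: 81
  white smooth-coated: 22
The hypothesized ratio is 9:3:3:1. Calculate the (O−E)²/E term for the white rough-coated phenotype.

6.750

Expected counts for N = 324 under a 9:3:3:1 ratio (total parts = 16):
  black rough-coated: 324 × 9/16 = 182.25
  black smooth-coated: 324 × 3/16 = 60.75
  white rough-coated: 324 × 3/16 = 60.75
  white smooth-coated: 324 × 1/16 = 20.25
Contribution of white rough-coated: (81 − 60.75)² / 60.75 = 6.7500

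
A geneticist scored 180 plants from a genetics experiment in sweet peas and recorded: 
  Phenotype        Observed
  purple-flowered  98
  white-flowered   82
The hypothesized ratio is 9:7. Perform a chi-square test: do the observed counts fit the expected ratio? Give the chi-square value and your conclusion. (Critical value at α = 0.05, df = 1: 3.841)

0.238; consistent

Expected counts for N = 180 under a 9:7 ratio (total parts = 16):
  purple-flowered: 180 × 9/16 = 101.25
  white-flowered: 180 × 7/16 = 78.75
χ² = Σ (O − E)² / E
  purple-flowered: (98 − 101.25)² / 101.25 = 0.1043
  white-flowered: (82 − 78.75)² / 78.75 = 0.1341
χ² = 0.1043 + 0.1341 = 0.2384 ≈ 0.238
Degrees of freedom = 2 − 1 = 1; critical value at α = 0.05 is 3.841.
Since 0.238 < 3.841, we fail to reject the null hypothesis — the data are consistent with the 9:7 ratio.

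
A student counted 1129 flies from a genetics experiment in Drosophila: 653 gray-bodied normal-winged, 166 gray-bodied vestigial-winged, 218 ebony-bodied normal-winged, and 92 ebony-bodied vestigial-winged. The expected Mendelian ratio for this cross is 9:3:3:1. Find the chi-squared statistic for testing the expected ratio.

Total ratio parts = 16. Expected numbers out of 1129:
  gray-bodied normal-winged: 1129 × 9/16 = 635.0625
  gray-bodied vestigial-winged: 1129 × 3/16 = 211.6875
  ebony-bodied normal-winged: 1129 × 3/16 = 211.6875
  ebony-bodied vestigial-winged: 1129 × 1/16 = 70.5625
χ² = Σ (O − E)² / E
  gray-bodied normal-winged: (653 − 635.0625)² / 635.0625 = 0.5066
  gray-bodied vestigial-winged: (166 − 211.6875)² / 211.6875 = 9.8605
  ebony-bodied normal-winged: (218 − 211.6875)² / 211.6875 = 0.1882
  ebony-bodied vestigial-winged: (92 − 70.5625)² / 70.5625 = 6.5129
χ² = 0.5066 + 9.8605 + 0.1882 + 6.5129 = 17.0682 ≈ 17.068

17.068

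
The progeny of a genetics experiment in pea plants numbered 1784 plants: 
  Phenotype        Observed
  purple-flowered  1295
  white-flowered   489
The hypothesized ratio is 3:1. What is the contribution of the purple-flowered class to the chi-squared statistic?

1.382

Expected counts for N = 1784 under a 3:1 ratio (total parts = 4):
  purple-flowered: 1784 × 3/4 = 1338
  white-flowered: 1784 × 1/4 = 446
Contribution of purple-flowered: (1295 − 1338)² / 1338 = 1.3819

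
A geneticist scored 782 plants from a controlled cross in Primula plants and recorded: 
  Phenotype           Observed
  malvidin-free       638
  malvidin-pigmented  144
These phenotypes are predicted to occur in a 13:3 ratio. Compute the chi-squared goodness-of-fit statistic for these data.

0.058

Under the 13:3 hypothesis (Σ ratio = 16, N = 782):
  malvidin-free: 782 × 13/16 = 635.375
  malvidin-pigmented: 782 × 3/16 = 146.625
χ² = Σ (O − E)² / E
  malvidin-free: (638 − 635.375)² / 635.375 = 0.0108
  malvidin-pigmented: (144 − 146.625)² / 146.625 = 0.0470
χ² = 0.0108 + 0.0470 = 0.0578 ≈ 0.058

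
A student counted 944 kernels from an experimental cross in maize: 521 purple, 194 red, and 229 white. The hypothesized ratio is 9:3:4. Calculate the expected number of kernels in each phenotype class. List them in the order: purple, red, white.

Expected counts for N = 944 under a 9:3:4 ratio (total parts = 16):
  purple: 944 × 9/16 = 531
  red: 944 × 3/16 = 177
  white: 944 × 4/16 = 236

531, 177, 236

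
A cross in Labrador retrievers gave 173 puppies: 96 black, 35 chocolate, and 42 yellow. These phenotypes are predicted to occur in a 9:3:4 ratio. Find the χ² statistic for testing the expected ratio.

Total ratio parts = 16. Expected numbers out of 173:
  black: 173 × 9/16 = 97.3125
  chocolate: 173 × 3/16 = 32.4375
  yellow: 173 × 4/16 = 43.25
χ² = Σ (O − E)² / E
  black: (96 − 97.3125)² / 97.3125 = 0.0177
  chocolate: (35 − 32.4375)² / 32.4375 = 0.2024
  yellow: (42 − 43.25)² / 43.25 = 0.0361
χ² = 0.0177 + 0.2024 + 0.0361 = 0.2562 ≈ 0.256

0.256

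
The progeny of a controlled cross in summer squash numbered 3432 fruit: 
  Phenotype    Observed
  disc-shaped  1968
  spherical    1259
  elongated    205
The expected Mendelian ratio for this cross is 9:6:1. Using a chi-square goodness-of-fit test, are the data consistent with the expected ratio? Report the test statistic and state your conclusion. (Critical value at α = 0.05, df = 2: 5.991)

The 9:6:1 ratio has 16 parts, so with N = 3432 the expected counts are:
  disc-shaped: 3432 × 9/16 = 1930.5
  spherical: 3432 × 6/16 = 1287
  elongated: 3432 × 1/16 = 214.5
χ² = Σ (O − E)² / E
  disc-shaped: (1968 − 1930.5)² / 1930.5 = 0.7284
  spherical: (1259 − 1287)² / 1287 = 0.6092
  elongated: (205 − 214.5)² / 214.5 = 0.4207
χ² = 0.7284 + 0.6092 + 0.4207 = 1.7583 ≈ 1.758
Degrees of freedom = 3 − 1 = 2; critical value at α = 0.05 is 5.991.
Since 1.758 < 5.991, we fail to reject the null hypothesis — the data are consistent with the 9:6:1 ratio.

1.758; consistent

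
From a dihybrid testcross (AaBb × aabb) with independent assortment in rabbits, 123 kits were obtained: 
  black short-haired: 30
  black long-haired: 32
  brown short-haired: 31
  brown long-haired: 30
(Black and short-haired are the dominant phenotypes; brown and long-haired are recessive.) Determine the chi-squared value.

A dihybrid testcross with independent assortment gives a 1:1:1:1 ratio.
The 1:1:1:1 ratio has 4 parts, so with N = 123 the expected counts are:
  black short-haired: 123 × 1/4 = 30.75
  black long-haired: 123 × 1/4 = 30.75
  brown short-haired: 123 × 1/4 = 30.75
  brown long-haired: 123 × 1/4 = 30.75
χ² = Σ (O − E)² / E
  black short-haired: (30 − 30.75)² / 30.75 = 0.0183
  black long-haired: (32 − 30.75)² / 30.75 = 0.0508
  brown short-haired: (31 − 30.75)² / 30.75 = 0.0020
  brown long-haired: (30 − 30.75)² / 30.75 = 0.0183
χ² = 0.0183 + 0.0508 + 0.0020 + 0.0183 = 0.0894 ≈ 0.089

0.089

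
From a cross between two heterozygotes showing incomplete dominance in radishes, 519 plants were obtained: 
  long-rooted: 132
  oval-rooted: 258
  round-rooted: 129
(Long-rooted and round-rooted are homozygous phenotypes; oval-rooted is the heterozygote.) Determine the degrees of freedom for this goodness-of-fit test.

With incomplete dominance, a heterozygote × heterozygote cross gives a 1:2:1 phenotypic ratio.
A goodness-of-fit test with 3 phenotype classes has df = 3 − 1 = 2.

2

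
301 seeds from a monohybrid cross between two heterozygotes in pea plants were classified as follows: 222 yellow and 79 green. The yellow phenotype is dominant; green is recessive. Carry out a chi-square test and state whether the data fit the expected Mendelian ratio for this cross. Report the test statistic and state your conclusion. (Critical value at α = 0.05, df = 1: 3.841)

0.249; consistent

For a monohybrid cross between heterozygotes with complete dominance, the expected phenotypic ratio is 3:1.
The 3:1 ratio has 4 parts, so with N = 301 the expected counts are:
  yellow: 301 × 3/4 = 225.75
  green: 301 × 1/4 = 75.25
χ² = Σ (O − E)² / E
  yellow: (222 − 225.75)² / 225.75 = 0.0623
  green: (79 − 75.25)² / 75.25 = 0.1869
χ² = 0.0623 + 0.1869 = 0.2492 ≈ 0.249
Degrees of freedom = 2 − 1 = 1; critical value at α = 0.05 is 3.841.
Since 0.249 < 3.841, we fail to reject the null hypothesis — the data are consistent with the 3:1 ratio.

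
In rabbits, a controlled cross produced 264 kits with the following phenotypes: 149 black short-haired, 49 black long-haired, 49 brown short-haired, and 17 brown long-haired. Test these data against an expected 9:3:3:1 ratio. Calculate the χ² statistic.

Total ratio parts = 16. Expected numbers out of 264:
  black short-haired: 264 × 9/16 = 148.5
  black long-haired: 264 × 3/16 = 49.5
  brown short-haired: 264 × 3/16 = 49.5
  brown long-haired: 264 × 1/16 = 16.5
χ² = Σ (O − E)² / E
  black short-haired: (149 − 148.5)² / 148.5 = 0.0017
  black long-haired: (49 − 49.5)² / 49.5 = 0.0051
  brown short-haired: (49 − 49.5)² / 49.5 = 0.0051
  brown long-haired: (17 − 16.5)² / 16.5 = 0.0152
χ² = 0.0017 + 0.0051 + 0.0051 + 0.0152 = 0.0271 ≈ 0.027

0.027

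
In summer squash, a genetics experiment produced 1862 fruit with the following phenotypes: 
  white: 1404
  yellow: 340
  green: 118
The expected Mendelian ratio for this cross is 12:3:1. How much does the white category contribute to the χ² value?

Under the 12:3:1 hypothesis (Σ ratio = 16, N = 1862):
  white: 1862 × 12/16 = 1396.5
  yellow: 1862 × 3/16 = 349.125
  green: 1862 × 1/16 = 116.375
Contribution of white: (1404 − 1396.5)² / 1396.5 = 0.0403

0.040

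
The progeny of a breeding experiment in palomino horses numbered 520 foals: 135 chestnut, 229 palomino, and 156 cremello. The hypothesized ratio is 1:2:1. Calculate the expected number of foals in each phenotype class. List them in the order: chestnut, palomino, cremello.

130, 260, 130

Expected counts for N = 520 under a 1:2:1 ratio (total parts = 4):
  chestnut: 520 × 1/4 = 130
  palomino: 520 × 2/4 = 260
  cremello: 520 × 1/4 = 130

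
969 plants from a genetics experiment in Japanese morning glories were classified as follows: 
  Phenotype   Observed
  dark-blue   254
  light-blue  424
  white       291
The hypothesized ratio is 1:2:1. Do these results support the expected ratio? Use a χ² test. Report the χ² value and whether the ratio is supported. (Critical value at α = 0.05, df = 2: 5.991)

The 1:2:1 ratio has 4 parts, so with N = 969 the expected counts are:
  dark-blue: 969 × 1/4 = 242.25
  light-blue: 969 × 2/4 = 484.5
  white: 969 × 1/4 = 242.25
χ² = Σ (O − E)² / E
  dark-blue: (254 − 242.25)² / 242.25 = 0.5699
  light-blue: (424 − 484.5)² / 484.5 = 7.5547
  white: (291 − 242.25)² / 242.25 = 9.8104
χ² = 0.5699 + 7.5547 + 9.8104 = 17.935
Degrees of freedom = 3 − 1 = 2; critical value at α = 0.05 is 5.991.
Since 17.935 > 5.991, we reject the null hypothesis — the data do not fit the 1:2:1 ratio.

17.935; not consistent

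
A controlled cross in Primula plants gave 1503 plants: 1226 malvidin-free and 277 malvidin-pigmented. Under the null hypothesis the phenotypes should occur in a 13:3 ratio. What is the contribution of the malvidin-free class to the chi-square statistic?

Total ratio parts = 16. Expected numbers out of 1503:
  malvidin-free: 1503 × 13/16 = 1221.1875
  malvidin-pigmented: 1503 × 3/16 = 281.8125
Contribution of malvidin-free: (1226 − 1221.1875)² / 1221.1875 = 0.0190

0.019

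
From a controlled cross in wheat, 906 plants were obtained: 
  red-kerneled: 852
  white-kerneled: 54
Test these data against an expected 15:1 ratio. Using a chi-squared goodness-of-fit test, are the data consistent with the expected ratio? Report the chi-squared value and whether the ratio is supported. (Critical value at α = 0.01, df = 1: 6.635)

Total ratio parts = 16. Expected numbers out of 906:
  red-kerneled: 906 × 15/16 = 849.375
  white-kerneled: 906 × 1/16 = 56.625
χ² = Σ (O − E)² / E
  red-kerneled: (852 − 849.375)² / 849.375 = 0.0081
  white-kerneled: (54 − 56.625)² / 56.625 = 0.1217
χ² = 0.0081 + 0.1217 = 0.1298 ≈ 0.130
Degrees of freedom = 2 − 1 = 1; critical value at α = 0.01 is 6.635.
Since 0.130 < 6.635, we fail to reject the null hypothesis — the data are consistent with the 15:1 ratio.

0.130; consistent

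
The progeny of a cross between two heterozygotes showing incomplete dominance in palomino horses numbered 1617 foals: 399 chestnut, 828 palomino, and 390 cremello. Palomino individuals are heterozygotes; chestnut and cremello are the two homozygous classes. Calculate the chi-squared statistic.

1.041

With incomplete dominance, a heterozygote × heterozygote cross gives a 1:2:1 phenotypic ratio.
The 1:2:1 ratio has 4 parts, so with N = 1617 the expected counts are:
  chestnut: 1617 × 1/4 = 404.25
  palomino: 1617 × 2/4 = 808.5
  cremello: 1617 × 1/4 = 404.25
χ² = Σ (O − E)² / E
  chestnut: (399 − 404.25)² / 404.25 = 0.0682
  palomino: (828 − 808.5)² / 808.5 = 0.4703
  cremello: (390 − 404.25)² / 404.25 = 0.5023
χ² = 0.0682 + 0.4703 + 0.5023 = 1.0408 ≈ 1.041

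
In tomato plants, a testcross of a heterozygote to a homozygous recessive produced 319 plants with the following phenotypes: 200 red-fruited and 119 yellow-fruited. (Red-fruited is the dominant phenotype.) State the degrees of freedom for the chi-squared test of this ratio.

1

A testcross of a heterozygote (Aa × aa) gives a 1:1 phenotypic ratio.
A goodness-of-fit test with 2 phenotype classes has df = 2 − 1 = 1.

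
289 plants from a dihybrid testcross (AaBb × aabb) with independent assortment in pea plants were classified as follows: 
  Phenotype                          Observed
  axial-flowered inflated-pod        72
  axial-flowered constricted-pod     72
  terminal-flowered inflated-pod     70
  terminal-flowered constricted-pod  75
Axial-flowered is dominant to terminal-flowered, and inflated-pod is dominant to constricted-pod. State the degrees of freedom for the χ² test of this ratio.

3

A dihybrid testcross with independent assortment gives a 1:1:1:1 ratio.
A goodness-of-fit test with 4 phenotype classes has df = 4 − 1 = 3.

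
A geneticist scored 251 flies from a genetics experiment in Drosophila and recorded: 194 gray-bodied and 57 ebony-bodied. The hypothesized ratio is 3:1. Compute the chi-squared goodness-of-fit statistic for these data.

0.703

Expected counts for N = 251 under a 3:1 ratio (total parts = 4):
  gray-bodied: 251 × 3/4 = 188.25
  ebony-bodied: 251 × 1/4 = 62.75
χ² = Σ (O − E)² / E
  gray-bodied: (194 − 188.25)² / 188.25 = 0.1756
  ebony-bodied: (57 − 62.75)² / 62.75 = 0.5269
χ² = 0.1756 + 0.5269 = 0.7025 ≈ 0.703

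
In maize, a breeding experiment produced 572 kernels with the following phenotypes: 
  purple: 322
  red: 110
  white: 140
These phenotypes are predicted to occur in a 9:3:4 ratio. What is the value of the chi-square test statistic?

The 9:3:4 ratio has 16 parts, so with N = 572 the expected counts are:
  purple: 572 × 9/16 = 321.75
  red: 572 × 3/16 = 107.25
  white: 572 × 4/16 = 143
χ² = Σ (O − E)² / E
  purple: (322 − 321.75)² / 321.75 = 0.0002
  red: (110 − 107.25)² / 107.25 = 0.0705
  white: (140 − 143)² / 143 = 0.0629
χ² = 0.0002 + 0.0705 + 0.0629 = 0.1336 ≈ 0.134

0.134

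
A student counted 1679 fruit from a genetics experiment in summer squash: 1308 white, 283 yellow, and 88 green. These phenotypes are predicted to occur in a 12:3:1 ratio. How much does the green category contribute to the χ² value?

2.734

The 12:3:1 ratio has 16 parts, so with N = 1679 the expected counts are:
  white: 1679 × 12/16 = 1259.25
  yellow: 1679 × 3/16 = 314.8125
  green: 1679 × 1/16 = 104.9375
Contribution of green: (88 − 104.9375)² / 104.9375 = 2.7338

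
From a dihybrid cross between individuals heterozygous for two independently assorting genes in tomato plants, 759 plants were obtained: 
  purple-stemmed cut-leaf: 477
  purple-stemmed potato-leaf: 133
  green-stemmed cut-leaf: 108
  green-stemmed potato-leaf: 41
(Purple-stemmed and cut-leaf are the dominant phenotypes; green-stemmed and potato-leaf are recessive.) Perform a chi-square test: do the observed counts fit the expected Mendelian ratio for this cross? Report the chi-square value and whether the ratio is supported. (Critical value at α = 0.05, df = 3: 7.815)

15.626; not consistent

A dihybrid F₂ with independent assortment and complete dominance at both loci gives a 9:3:3:1 phenotypic ratio.
Total ratio parts = 16. Expected numbers out of 759:
  purple-stemmed cut-leaf: 759 × 9/16 = 426.9375
  purple-stemmed potato-leaf: 759 × 3/16 = 142.3125
  green-stemmed cut-leaf: 759 × 3/16 = 142.3125
  green-stemmed potato-leaf: 759 × 1/16 = 47.4375
χ² = Σ (O − E)² / E
  purple-stemmed cut-leaf: (477 − 426.9375)² / 426.9375 = 5.8703
  purple-stemmed potato-leaf: (133 − 142.3125)² / 142.3125 = 0.6094
  green-stemmed cut-leaf: (108 − 142.3125)² / 142.3125 = 8.2730
  green-stemmed potato-leaf: (41 − 47.4375)² / 47.4375 = 0.8736
χ² = 5.8703 + 0.6094 + 8.2730 + 0.8736 = 15.6263 ≈ 15.626
Degrees of freedom = 4 − 1 = 3; critical value at α = 0.05 is 7.815.
Since 15.626 > 7.815, we reject the null hypothesis — the data do not fit the 9:3:3:1 ratio.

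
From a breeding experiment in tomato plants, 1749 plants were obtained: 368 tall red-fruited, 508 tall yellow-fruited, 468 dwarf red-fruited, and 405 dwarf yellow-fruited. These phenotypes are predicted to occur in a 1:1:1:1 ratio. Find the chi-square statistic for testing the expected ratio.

26.957

The 1:1:1:1 ratio has 4 parts, so with N = 1749 the expected counts are:
  tall red-fruited: 1749 × 1/4 = 437.25
  tall yellow-fruited: 1749 × 1/4 = 437.25
  dwarf red-fruited: 1749 × 1/4 = 437.25
  dwarf yellow-fruited: 1749 × 1/4 = 437.25
χ² = Σ (O − E)² / E
  tall red-fruited: (368 − 437.25)² / 437.25 = 10.9676
  tall yellow-fruited: (508 − 437.25)² / 437.25 = 11.4478
  dwarf red-fruited: (468 − 437.25)² / 437.25 = 2.1625
  dwarf yellow-fruited: (405 − 437.25)² / 437.25 = 2.3786
χ² = 10.9676 + 11.4478 + 2.1625 + 2.3786 = 26.9565 ≈ 26.957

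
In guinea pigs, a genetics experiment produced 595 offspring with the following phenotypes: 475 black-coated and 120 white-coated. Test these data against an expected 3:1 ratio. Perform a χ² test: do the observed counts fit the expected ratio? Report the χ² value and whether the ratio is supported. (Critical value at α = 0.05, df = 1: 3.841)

The 3:1 ratio has 4 parts, so with N = 595 the expected counts are:
  black-coated: 595 × 3/4 = 446.25
  white-coated: 595 × 1/4 = 148.75
χ² = Σ (O − E)² / E
  black-coated: (475 − 446.25)² / 446.25 = 1.8522
  white-coated: (120 − 148.75)² / 148.75 = 5.5567
χ² = 1.8522 + 5.5567 = 7.4089 ≈ 7.409
Degrees of freedom = 2 − 1 = 1; critical value at α = 0.05 is 3.841.
Since 7.409 > 3.841, we reject the null hypothesis — the data do not fit the 3:1 ratio.

7.409; not consistent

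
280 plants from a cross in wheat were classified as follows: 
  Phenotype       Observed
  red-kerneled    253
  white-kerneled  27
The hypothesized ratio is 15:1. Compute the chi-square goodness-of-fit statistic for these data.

5.501

Total ratio parts = 16. Expected numbers out of 280:
  red-kerneled: 280 × 15/16 = 262.5
  white-kerneled: 280 × 1/16 = 17.5
χ² = Σ (O − E)² / E
  red-kerneled: (253 − 262.5)² / 262.5 = 0.3438
  white-kerneled: (27 − 17.5)² / 17.5 = 5.1571
χ² = 0.3438 + 5.1571 = 5.5009 ≈ 5.501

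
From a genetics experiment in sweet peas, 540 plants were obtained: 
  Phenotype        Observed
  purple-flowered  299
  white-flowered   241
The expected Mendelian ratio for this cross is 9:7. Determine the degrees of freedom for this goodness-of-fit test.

1

A goodness-of-fit test with 2 phenotype classes has df = 2 − 1 = 1.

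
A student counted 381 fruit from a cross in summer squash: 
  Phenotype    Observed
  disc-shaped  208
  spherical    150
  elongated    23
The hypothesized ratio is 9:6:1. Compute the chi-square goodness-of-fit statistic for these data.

Total ratio parts = 16. Expected numbers out of 381:
  disc-shaped: 381 × 9/16 = 214.3125
  spherical: 381 × 6/16 = 142.875
  elongated: 381 × 1/16 = 23.8125
χ² = Σ (O − E)² / E
  disc-shaped: (208 − 214.3125)² / 214.3125 = 0.1859
  spherical: (150 − 142.875)² / 142.875 = 0.3553
  elongated: (23 − 23.8125)² / 23.8125 = 0.0277
χ² = 0.1859 + 0.3553 + 0.0277 = 0.5689 ≈ 0.569

0.569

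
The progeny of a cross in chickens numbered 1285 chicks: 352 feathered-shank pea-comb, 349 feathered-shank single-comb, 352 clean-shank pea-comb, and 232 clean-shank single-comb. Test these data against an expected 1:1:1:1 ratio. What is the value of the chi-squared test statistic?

33.079

Total ratio parts = 4. Expected numbers out of 1285:
  feathered-shank pea-comb: 1285 × 1/4 = 321.25
  feathered-shank single-comb: 1285 × 1/4 = 321.25
  clean-shank pea-comb: 1285 × 1/4 = 321.25
  clean-shank single-comb: 1285 × 1/4 = 321.25
χ² = Σ (O − E)² / E
  feathered-shank pea-comb: (352 − 321.25)² / 321.25 = 2.9434
  feathered-shank single-comb: (349 − 321.25)² / 321.25 = 2.3971
  clean-shank pea-comb: (352 − 321.25)² / 321.25 = 2.9434
  clean-shank single-comb: (232 − 321.25)² / 321.25 = 24.7955
χ² = 2.9434 + 2.3971 + 2.9434 + 24.7955 = 33.0794 ≈ 33.079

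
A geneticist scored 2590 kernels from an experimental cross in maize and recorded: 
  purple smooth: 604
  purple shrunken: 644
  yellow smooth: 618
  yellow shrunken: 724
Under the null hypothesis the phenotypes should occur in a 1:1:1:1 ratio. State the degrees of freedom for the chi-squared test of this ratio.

3

A goodness-of-fit test with 4 phenotype classes has df = 4 − 1 = 3.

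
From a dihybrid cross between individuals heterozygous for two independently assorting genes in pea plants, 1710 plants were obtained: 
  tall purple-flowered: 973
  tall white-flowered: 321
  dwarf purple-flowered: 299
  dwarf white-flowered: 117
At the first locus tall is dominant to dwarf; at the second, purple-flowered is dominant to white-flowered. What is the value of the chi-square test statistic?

A dihybrid F₂ with independent assortment and complete dominance at both loci gives a 9:3:3:1 phenotypic ratio.
Under the 9:3:3:1 hypothesis (Σ ratio = 16, N = 1710):
  tall purple-flowered: 1710 × 9/16 = 961.875
  tall white-flowered: 1710 × 3/16 = 320.625
  dwarf purple-flowered: 1710 × 3/16 = 320.625
  dwarf white-flowered: 1710 × 1/16 = 106.875
χ² = Σ (O − E)² / E
  tall purple-flowered: (973 − 961.875)² / 961.875 = 0.1287
  tall white-flowered: (321 − 320.625)² / 320.625 = 0.0004
  dwarf purple-flowered: (299 − 320.625)² / 320.625 = 1.4585
  dwarf white-flowered: (117 − 106.875)² / 106.875 = 0.9592
χ² = 0.1287 + 0.0004 + 1.4585 + 0.9592 = 2.5468 ≈ 2.547

2.547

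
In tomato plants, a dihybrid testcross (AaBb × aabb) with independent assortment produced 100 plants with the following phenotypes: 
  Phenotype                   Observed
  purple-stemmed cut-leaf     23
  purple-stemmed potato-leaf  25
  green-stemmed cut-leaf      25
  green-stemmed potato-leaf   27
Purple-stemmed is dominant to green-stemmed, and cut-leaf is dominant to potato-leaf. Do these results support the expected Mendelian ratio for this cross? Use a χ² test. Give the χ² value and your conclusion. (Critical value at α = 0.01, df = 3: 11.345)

0.320; consistent

A dihybrid testcross with independent assortment gives a 1:1:1:1 ratio.
Under the 1:1:1:1 hypothesis (Σ ratio = 4, N = 100):
  purple-stemmed cut-leaf: 100 × 1/4 = 25
  purple-stemmed potato-leaf: 100 × 1/4 = 25
  green-stemmed cut-leaf: 100 × 1/4 = 25
  green-stemmed potato-leaf: 100 × 1/4 = 25
χ² = Σ (O − E)² / E
  purple-stemmed cut-leaf: (23 − 25)² / 25 = 0.1600
  purple-stemmed potato-leaf: (25 − 25)² / 25 = 0.0000
  green-stemmed cut-leaf: (25 − 25)² / 25 = 0.0000
  green-stemmed potato-leaf: (27 − 25)² / 25 = 0.1600
χ² = 0.1600 + 0.0000 + 0.0000 + 0.1600 = 0.320
Degrees of freedom = 4 − 1 = 3; critical value at α = 0.01 is 11.345.
Since 0.320 < 11.345, we fail to reject the null hypothesis — the data are consistent with the 1:1:1:1 ratio.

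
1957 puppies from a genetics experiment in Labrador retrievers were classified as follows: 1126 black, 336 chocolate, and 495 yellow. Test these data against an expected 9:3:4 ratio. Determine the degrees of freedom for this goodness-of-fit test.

A goodness-of-fit test with 3 phenotype classes has df = 3 − 1 = 2.

2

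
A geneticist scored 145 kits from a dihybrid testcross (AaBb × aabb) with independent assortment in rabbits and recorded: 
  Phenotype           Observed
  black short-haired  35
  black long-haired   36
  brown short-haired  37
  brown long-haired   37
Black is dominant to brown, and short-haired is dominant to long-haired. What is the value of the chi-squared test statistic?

A dihybrid testcross with independent assortment gives a 1:1:1:1 ratio.
Expected counts for N = 145 under a 1:1:1:1 ratio (total parts = 4):
  black short-haired: 145 × 1/4 = 36.25
  black long-haired: 145 × 1/4 = 36.25
  brown short-haired: 145 × 1/4 = 36.25
  brown long-haired: 145 × 1/4 = 36.25
χ² = Σ (O − E)² / E
  black short-haired: (35 − 36.25)² / 36.25 = 0.0431
  black long-haired: (36 − 36.25)² / 36.25 = 0.0017
  brown short-haired: (37 − 36.25)² / 36.25 = 0.0155
  brown long-haired: (37 − 36.25)² / 36.25 = 0.0155
χ² = 0.0431 + 0.0017 + 0.0155 + 0.0155 = 0.0758 ≈ 0.076

0.076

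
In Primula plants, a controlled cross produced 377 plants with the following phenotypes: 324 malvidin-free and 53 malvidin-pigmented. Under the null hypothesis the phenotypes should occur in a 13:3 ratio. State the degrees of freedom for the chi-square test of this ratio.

1

A goodness-of-fit test with 2 phenotype classes has df = 2 − 1 = 1.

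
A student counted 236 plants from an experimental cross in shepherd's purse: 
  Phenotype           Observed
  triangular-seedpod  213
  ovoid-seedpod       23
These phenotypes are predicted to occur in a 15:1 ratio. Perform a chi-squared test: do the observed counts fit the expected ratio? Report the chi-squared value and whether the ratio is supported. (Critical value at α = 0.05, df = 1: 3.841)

Total ratio parts = 16. Expected numbers out of 236:
  triangular-seedpod: 236 × 15/16 = 221.25
  ovoid-seedpod: 236 × 1/16 = 14.75
χ² = Σ (O − E)² / E
  triangular-seedpod: (213 − 221.25)² / 221.25 = 0.3076
  ovoid-seedpod: (23 − 14.75)² / 14.75 = 4.6144
χ² = 0.3076 + 4.6144 = 4.922
Degrees of freedom = 2 − 1 = 1; critical value at α = 0.05 is 3.841.
Since 4.922 > 3.841, we reject the null hypothesis — the data do not fit the 15:1 ratio.

4.922; not consistent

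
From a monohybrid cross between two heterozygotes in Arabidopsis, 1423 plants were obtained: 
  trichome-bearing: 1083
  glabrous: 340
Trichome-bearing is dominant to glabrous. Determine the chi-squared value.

0.930

For a monohybrid cross between heterozygotes with complete dominance, the expected phenotypic ratio is 3:1.
Total ratio parts = 4. Expected numbers out of 1423:
  trichome-bearing: 1423 × 3/4 = 1067.25
  glabrous: 1423 × 1/4 = 355.75
χ² = Σ (O − E)² / E
  trichome-bearing: (1083 − 1067.25)² / 1067.25 = 0.2324
  glabrous: (340 − 355.75)² / 355.75 = 0.6973
χ² = 0.2324 + 0.6973 = 0.9297 ≈ 0.930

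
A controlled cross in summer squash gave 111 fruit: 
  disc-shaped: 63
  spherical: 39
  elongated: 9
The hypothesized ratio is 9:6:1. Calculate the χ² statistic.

0.784

Expected counts for N = 111 under a 9:6:1 ratio (total parts = 16):
  disc-shaped: 111 × 9/16 = 62.4375
  spherical: 111 × 6/16 = 41.625
  elongated: 111 × 1/16 = 6.9375
χ² = Σ (O − E)² / E
  disc-shaped: (63 − 62.4375)² / 62.4375 = 0.0051
  spherical: (39 − 41.625)² / 41.625 = 0.1655
  elongated: (9 − 6.9375)² / 6.9375 = 0.6132
χ² = 0.0051 + 0.1655 + 0.6132 = 0.7838 ≈ 0.784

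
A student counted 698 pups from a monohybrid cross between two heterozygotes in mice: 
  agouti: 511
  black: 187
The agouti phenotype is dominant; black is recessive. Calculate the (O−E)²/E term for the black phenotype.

0.895

For a monohybrid cross between heterozygotes with complete dominance, the expected phenotypic ratio is 3:1.
Expected counts for N = 698 under a 3:1 ratio (total parts = 4):
  agouti: 698 × 3/4 = 523.5
  black: 698 × 1/4 = 174.5
Contribution of black: (187 − 174.5)² / 174.5 = 0.8954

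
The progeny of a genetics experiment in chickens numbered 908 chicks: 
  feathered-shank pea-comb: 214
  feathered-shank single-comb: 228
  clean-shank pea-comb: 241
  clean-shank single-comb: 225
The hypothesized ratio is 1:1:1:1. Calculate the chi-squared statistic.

Under the 1:1:1:1 hypothesis (Σ ratio = 4, N = 908):
  feathered-shank pea-comb: 908 × 1/4 = 227
  feathered-shank single-comb: 908 × 1/4 = 227
  clean-shank pea-comb: 908 × 1/4 = 227
  clean-shank single-comb: 908 × 1/4 = 227
χ² = Σ (O − E)² / E
  feathered-shank pea-comb: (214 − 227)² / 227 = 0.7445
  feathered-shank single-comb: (228 − 227)² / 227 = 0.0044
  clean-shank pea-comb: (241 − 227)² / 227 = 0.8634
  clean-shank single-comb: (225 − 227)² / 227 = 0.0176
χ² = 0.7445 + 0.0044 + 0.8634 + 0.0176 = 1.6299 ≈ 1.630

1.630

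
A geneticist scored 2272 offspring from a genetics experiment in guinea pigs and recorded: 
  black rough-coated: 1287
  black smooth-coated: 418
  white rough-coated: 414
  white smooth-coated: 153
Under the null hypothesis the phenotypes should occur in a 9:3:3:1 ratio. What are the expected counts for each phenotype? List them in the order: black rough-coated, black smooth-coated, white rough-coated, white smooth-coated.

Under the 9:3:3:1 hypothesis (Σ ratio = 16, N = 2272):
  black rough-coated: 2272 × 9/16 = 1278
  black smooth-coated: 2272 × 3/16 = 426
  white rough-coated: 2272 × 3/16 = 426
  white smooth-coated: 2272 × 1/16 = 142

1278, 426, 426, 142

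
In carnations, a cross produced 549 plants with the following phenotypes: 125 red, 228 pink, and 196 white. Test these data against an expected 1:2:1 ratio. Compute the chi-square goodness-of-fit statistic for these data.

Total ratio parts = 4. Expected numbers out of 549:
  red: 549 × 1/4 = 137.25
  pink: 549 × 2/4 = 274.5
  white: 549 × 1/4 = 137.25
χ² = Σ (O − E)² / E
  red: (125 − 137.25)² / 137.25 = 1.0934
  pink: (228 − 274.5)² / 274.5 = 7.8770
  white: (196 − 137.25)² / 137.25 = 25.1480
χ² = 1.0934 + 7.8770 + 25.1480 = 34.1184 ≈ 34.118

34.118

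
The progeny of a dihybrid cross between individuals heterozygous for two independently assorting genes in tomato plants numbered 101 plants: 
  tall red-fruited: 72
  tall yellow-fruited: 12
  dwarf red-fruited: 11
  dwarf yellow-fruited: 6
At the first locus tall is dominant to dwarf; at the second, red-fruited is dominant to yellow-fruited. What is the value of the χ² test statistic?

A dihybrid F₂ with independent assortment and complete dominance at both loci gives a 9:3:3:1 phenotypic ratio.
The 9:3:3:1 ratio has 16 parts, so with N = 101 the expected counts are:
  tall red-fruited: 101 × 9/16 = 56.8125
  tall yellow-fruited: 101 × 3/16 = 18.9375
  dwarf red-fruited: 101 × 3/16 = 18.9375
  dwarf yellow-fruited: 101 × 1/16 = 6.3125
χ² = Σ (O − E)² / E
  tall red-fruited: (72 − 56.8125)² / 56.8125 = 4.0600
  tall yellow-fruited: (12 − 18.9375)² / 18.9375 = 2.5415
  dwarf red-fruited: (11 − 18.9375)² / 18.9375 = 3.3269
  dwarf yellow-fruited: (6 − 6.3125)² / 6.3125 = 0.0155
χ² = 4.0600 + 2.5415 + 3.3269 + 0.0155 = 9.9439 ≈ 9.944

9.944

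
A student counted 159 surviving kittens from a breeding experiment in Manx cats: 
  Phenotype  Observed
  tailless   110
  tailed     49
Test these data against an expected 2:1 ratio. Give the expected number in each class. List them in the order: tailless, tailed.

The 2:1 ratio has 3 parts, so with N = 159 the expected counts are:
  tailless: 159 × 2/3 = 106
  tailed: 159 × 1/3 = 53

106, 53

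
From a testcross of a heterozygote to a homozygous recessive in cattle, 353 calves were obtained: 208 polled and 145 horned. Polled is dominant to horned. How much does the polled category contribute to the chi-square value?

5.622

A testcross of a heterozygote (Aa × aa) gives a 1:1 phenotypic ratio.
Expected counts for N = 353 under a 1:1 ratio (total parts = 2):
  polled: 353 × 1/2 = 176.5
  horned: 353 × 1/2 = 176.5
Contribution of polled: (208 − 176.5)² / 176.5 = 5.6218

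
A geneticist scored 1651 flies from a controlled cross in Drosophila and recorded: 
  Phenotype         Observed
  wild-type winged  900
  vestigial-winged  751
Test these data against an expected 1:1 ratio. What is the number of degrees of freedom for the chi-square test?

A goodness-of-fit test with 2 phenotype classes has df = 2 − 1 = 1.

1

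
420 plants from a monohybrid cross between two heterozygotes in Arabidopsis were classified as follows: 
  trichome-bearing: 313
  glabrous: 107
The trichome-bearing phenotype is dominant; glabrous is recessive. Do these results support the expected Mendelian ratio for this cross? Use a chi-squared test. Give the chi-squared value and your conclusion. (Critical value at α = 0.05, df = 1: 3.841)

0.051; consistent

For a monohybrid cross between heterozygotes with complete dominance, the expected phenotypic ratio is 3:1.
Expected counts for N = 420 under a 3:1 ratio (total parts = 4):
  trichome-bearing: 420 × 3/4 = 315
  glabrous: 420 × 1/4 = 105
χ² = Σ (O − E)² / E
  trichome-bearing: (313 − 315)² / 315 = 0.0127
  glabrous: (107 − 105)² / 105 = 0.0381
χ² = 0.0127 + 0.0381 = 0.0508 ≈ 0.051
Degrees of freedom = 2 − 1 = 1; critical value at α = 0.05 is 3.841.
Since 0.051 < 3.841, we fail to reject the null hypothesis — the data are consistent with the 3:1 ratio.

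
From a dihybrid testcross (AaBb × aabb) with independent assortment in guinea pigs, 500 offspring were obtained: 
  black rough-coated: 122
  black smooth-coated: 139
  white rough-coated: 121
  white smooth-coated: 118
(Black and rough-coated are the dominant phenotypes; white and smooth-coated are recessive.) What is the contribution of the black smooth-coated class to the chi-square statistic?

1.568

A dihybrid testcross with independent assortment gives a 1:1:1:1 ratio.
Expected counts for N = 500 under a 1:1:1:1 ratio (total parts = 4):
  black rough-coated: 500 × 1/4 = 125
  black smooth-coated: 500 × 1/4 = 125
  white rough-coated: 500 × 1/4 = 125
  white smooth-coated: 500 × 1/4 = 125
Contribution of black smooth-coated: (139 − 125)² / 125 = 1.5680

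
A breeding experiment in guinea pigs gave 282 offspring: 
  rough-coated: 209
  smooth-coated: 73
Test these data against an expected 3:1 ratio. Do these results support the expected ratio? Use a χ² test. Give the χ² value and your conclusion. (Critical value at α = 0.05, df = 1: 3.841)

Expected counts for N = 282 under a 3:1 ratio (total parts = 4):
  rough-coated: 282 × 3/4 = 211.5
  smooth-coated: 282 × 1/4 = 70.5
χ² = Σ (O − E)² / E
  rough-coated: (209 − 211.5)² / 211.5 = 0.0296
  smooth-coated: (73 − 70.5)² / 70.5 = 0.0887
χ² = 0.0296 + 0.0887 = 0.1183 ≈ 0.118
Degrees of freedom = 2 − 1 = 1; critical value at α = 0.05 is 3.841.
Since 0.118 < 3.841, we fail to reject the null hypothesis — the data are consistent with the 3:1 ratio.

0.118; consistent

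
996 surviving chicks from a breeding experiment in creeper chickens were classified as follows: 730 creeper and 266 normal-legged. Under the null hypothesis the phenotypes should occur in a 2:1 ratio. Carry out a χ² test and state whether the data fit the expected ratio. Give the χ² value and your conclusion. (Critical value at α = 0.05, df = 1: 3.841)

19.681; not consistent

The 2:1 ratio has 3 parts, so with N = 996 the expected counts are:
  creeper: 996 × 2/3 = 664
  normal-legged: 996 × 1/3 = 332
χ² = Σ (O − E)² / E
  creeper: (730 − 664)² / 664 = 6.5602
  normal-legged: (266 − 332)² / 332 = 13.1205
χ² = 6.5602 + 13.1205 = 19.6807 ≈ 19.681
Degrees of freedom = 2 − 1 = 1; critical value at α = 0.05 is 3.841.
Since 19.681 > 3.841, we reject the null hypothesis — the data do not fit the 2:1 ratio.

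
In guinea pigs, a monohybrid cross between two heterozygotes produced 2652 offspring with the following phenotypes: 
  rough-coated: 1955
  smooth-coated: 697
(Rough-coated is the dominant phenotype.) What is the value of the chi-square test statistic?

2.325

For a monohybrid cross between heterozygotes with complete dominance, the expected phenotypic ratio is 3:1.
Expected counts for N = 2652 under a 3:1 ratio (total parts = 4):
  rough-coated: 2652 × 3/4 = 1989
  smooth-coated: 2652 × 1/4 = 663
χ² = Σ (O − E)² / E
  rough-coated: (1955 − 1989)² / 1989 = 0.5812
  smooth-coated: (697 − 663)² / 663 = 1.7436
χ² = 0.5812 + 1.7436 = 2.3248 ≈ 2.325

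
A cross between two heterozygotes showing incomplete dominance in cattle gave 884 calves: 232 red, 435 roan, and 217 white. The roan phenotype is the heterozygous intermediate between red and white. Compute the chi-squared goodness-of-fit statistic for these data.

0.731

With incomplete dominance, a heterozygote × heterozygote cross gives a 1:2:1 phenotypic ratio.
The 1:2:1 ratio has 4 parts, so with N = 884 the expected counts are:
  red: 884 × 1/4 = 221
  roan: 884 × 2/4 = 442
  white: 884 × 1/4 = 221
χ² = Σ (O − E)² / E
  red: (232 − 221)² / 221 = 0.5475
  roan: (435 − 442)² / 442 = 0.1109
  white: (217 − 221)² / 221 = 0.0724
χ² = 0.5475 + 0.1109 + 0.0724 = 0.7308 ≈ 0.731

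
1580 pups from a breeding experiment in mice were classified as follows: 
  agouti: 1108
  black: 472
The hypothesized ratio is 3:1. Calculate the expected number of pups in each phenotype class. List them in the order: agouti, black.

1185, 395

Under the 3:1 hypothesis (Σ ratio = 4, N = 1580):
  agouti: 1580 × 3/4 = 1185
  black: 1580 × 1/4 = 395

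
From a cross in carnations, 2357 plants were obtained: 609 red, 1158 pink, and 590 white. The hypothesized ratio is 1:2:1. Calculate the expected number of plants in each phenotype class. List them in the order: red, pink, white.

Expected counts for N = 2357 under a 1:2:1 ratio (total parts = 4):
  red: 2357 × 1/4 = 589.25
  pink: 2357 × 2/4 = 1178.5
  white: 2357 × 1/4 = 589.25

589.25, 1178.5, 589.25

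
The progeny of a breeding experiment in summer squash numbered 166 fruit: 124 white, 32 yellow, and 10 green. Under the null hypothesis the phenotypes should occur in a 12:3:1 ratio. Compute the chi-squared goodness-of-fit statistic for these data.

Expected counts for N = 166 under a 12:3:1 ratio (total parts = 16):
  white: 166 × 12/16 = 124.5
  yellow: 166 × 3/16 = 31.125
  green: 166 × 1/16 = 10.375
χ² = Σ (O − E)² / E
  white: (124 − 124.5)² / 124.5 = 0.0020
  yellow: (32 − 31.125)² / 31.125 = 0.0246
  green: (10 − 10.375)² / 10.375 = 0.0136
χ² = 0.0020 + 0.0246 + 0.0136 = 0.0402 ≈ 0.040

0.040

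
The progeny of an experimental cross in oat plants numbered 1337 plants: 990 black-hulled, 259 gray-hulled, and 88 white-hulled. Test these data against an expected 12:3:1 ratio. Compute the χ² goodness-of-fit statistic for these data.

0.673

Under the 12:3:1 hypothesis (Σ ratio = 16, N = 1337):
  black-hulled: 1337 × 12/16 = 1002.75
  gray-hulled: 1337 × 3/16 = 250.6875
  white-hulled: 1337 × 1/16 = 83.5625
χ² = Σ (O − E)² / E
  black-hulled: (990 − 1002.75)² / 1002.75 = 0.1621
  gray-hulled: (259 − 250.6875)² / 250.6875 = 0.2756
  white-hulled: (88 − 83.5625)² / 83.5625 = 0.2356
χ² = 0.1621 + 0.2756 + 0.2356 = 0.6733 ≈ 0.673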